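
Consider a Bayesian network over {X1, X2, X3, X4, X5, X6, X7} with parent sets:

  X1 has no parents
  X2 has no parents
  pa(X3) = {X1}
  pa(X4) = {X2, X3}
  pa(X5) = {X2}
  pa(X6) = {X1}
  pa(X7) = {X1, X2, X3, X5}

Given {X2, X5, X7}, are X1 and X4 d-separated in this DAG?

No

Enumerating the 6 paths from X1 to X4 and testing each for blocking by {X2, X5, X7}:
Path 1: X1 → X7 ← X2 → X4
  X2 is a fork here and X2 is conditioned on, so the path is blocked at X2.
Path 2: X1 → X7 ← X3 → X4
  X7 is a collider and X7 is conditioned on, which opens it; X3 is a fork and X3 is not conditioned on — no node blocks this path, so it is active.
Path 3: X1 → X7 ← X5 ← X2 → X4
  X5 is a chain here and X5 is conditioned on, so the path is blocked at X5.
Path 4: X1 → X3 → X7 ← X2 → X4
  X2 is a fork here and X2 is conditioned on, so the path is blocked at X2.
Path 5: X1 → X3 → X7 ← X5 ← X2 → X4
  X5 is a chain here and X5 is conditioned on, so the path is blocked at X5.
Path 6: X1 → X3 → X4
  X3 is a chain and X3 is not conditioned on — no node blocks this path, so it is active.
At least one path is unblocked, so d-separation fails.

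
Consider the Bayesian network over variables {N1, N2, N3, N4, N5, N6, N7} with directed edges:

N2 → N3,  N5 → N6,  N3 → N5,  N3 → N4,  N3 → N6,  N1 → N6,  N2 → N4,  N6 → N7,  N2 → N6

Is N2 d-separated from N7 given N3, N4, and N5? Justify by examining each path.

We examine all 5 paths between N2 and N7:
Path 1: N2 → N3 → N6 → N7
  N3 is a chain here and N3 is conditioned on, so the path is blocked at N3.
Path 2: N2 → N3 → N5 → N6 → N7
  N3 is a chain here and N3 is conditioned on, so the path is blocked at N3.
Path 3: N2 → N4 ← N3 → N6 → N7
  N3 is a fork here and N3 is conditioned on, so the path is blocked at N3.
Path 4: N2 → N4 ← N3 → N5 → N6 → N7
  N3 is a fork here and N3 is conditioned on, so the path is blocked at N3.
Path 5: N2 → N6 → N7
  N6 is a chain and N6 is not conditioned on — no node blocks this path, so it is active.
At least one path is unblocked, so d-separation fails.

No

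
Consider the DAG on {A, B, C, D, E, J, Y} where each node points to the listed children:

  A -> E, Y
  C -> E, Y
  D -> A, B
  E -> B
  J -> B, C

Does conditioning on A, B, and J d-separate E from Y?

No — E and Y are not d-separated given {A, B, J}.

6 paths connect E and Y; each must be blocked for d-separation to hold:
Path 1: E → B ← D → A → Y
  A is a chain here and A is conditioned on, so the path is blocked at A.
Path 2: E → B ← J → C → Y
  J is a fork here and J is conditioned on, so the path is blocked at J.
Path 3: E ← A ← D → B ← J → C → Y
  A is a chain here and A is conditioned on, so the path is blocked at A.
Path 4: E ← A → Y
  A is a fork here and A is conditioned on, so the path is blocked at A.
Path 5: E ← C ← J → B ← D → A → Y
  J is a fork here and J is conditioned on, so the path is blocked at J.
Path 6: E ← C → Y
  C is a fork and C is not conditioned on — no node blocks this path, so it is active.
At least one path is unblocked, so d-separation fails.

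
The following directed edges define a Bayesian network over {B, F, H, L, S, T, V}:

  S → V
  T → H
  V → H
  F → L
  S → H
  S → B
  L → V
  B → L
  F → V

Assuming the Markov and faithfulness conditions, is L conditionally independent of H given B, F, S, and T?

No

There are 6 undirected paths between L and H; checking each against the conditioning set {B, F, S, T}:
Path 1: L ← B ← S → H
  B is a chain here and B is conditioned on, so the path is blocked at B.
Path 2: L ← B ← S → V → H
  B is a chain here and B is conditioned on, so the path is blocked at B.
Path 3: L ← F → V ← S → H
  F is a fork here and F is conditioned on, so the path is blocked at F.
Path 4: L ← F → V → H
  F is a fork here and F is conditioned on, so the path is blocked at F.
Path 5: L → V ← S → H
  V is a collider here and neither V nor any of its descendants is conditioned on, so the collider stays closed — the path is blocked at V.
Path 6: L → V → H
  V is a chain and V is not conditioned on — no node blocks this path, so it is active.
Because an active path exists, L and H are not d-separated.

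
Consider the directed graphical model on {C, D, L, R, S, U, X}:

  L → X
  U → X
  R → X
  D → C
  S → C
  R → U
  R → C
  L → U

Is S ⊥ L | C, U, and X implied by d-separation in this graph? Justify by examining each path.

No

Enumerating the 4 paths from S to L and testing each for blocking by {C, U, X}:
  1. S → C ← R → X ← L — C:collider[open]; R:fork[open]; X:collider[open] ⇒ active
  2. S → C ← R → X ← U ← L — C:collider[open]; R:fork[open]; X:collider[open]; U:chain[blocks] ⇒ blocked
  3. S → C ← R → U → X ← L — C:collider[open]; R:fork[open]; U:chain[blocks]; X:collider[open] ⇒ blocked
  4. S → C ← R → U ← L — C:collider[open]; R:fork[open]; U:collider[open] ⇒ active
At least one path is unblocked, so d-separation fails.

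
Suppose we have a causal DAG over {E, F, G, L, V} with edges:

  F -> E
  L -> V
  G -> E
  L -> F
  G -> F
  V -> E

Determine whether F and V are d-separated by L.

Yes — F and V are d-separated given {L}.

3 paths connect F and V; each must be blocked for d-separation to hold:
Path 1: F ← G → E ← V
  E is a collider here and neither E nor any of its descendants is conditioned on, so the collider stays closed — the path is blocked at E.
Path 2: F ← L → V
  L is a fork here and L is conditioned on, so the path is blocked at L.
Path 3: F → E ← V
  E is a collider here and neither E nor any of its descendants is conditioned on, so the collider stays closed — the path is blocked at E.
Since every path is blocked, d-separation holds.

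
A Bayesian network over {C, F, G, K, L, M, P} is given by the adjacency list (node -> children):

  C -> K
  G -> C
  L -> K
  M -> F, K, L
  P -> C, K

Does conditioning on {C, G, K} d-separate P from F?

4 paths connect P and F; each must be blocked for d-separation to hold:
  1. P → K ← L ← M → F — K:collider[open]; L:chain[open]; M:fork[open] ⇒ active
  2. P → K ← M → F — K:collider[open]; M:fork[open] ⇒ active
  3. P → C → K ← L ← M → F — C:chain[blocks]; K:collider[open]; L:chain[open]; M:fork[open] ⇒ blocked
  4. P → C → K ← M → F — C:chain[blocks]; K:collider[open]; M:fork[open] ⇒ blocked
At least one path is unblocked, so d-separation fails.

No — P and F are not d-separated given {C, G, K}.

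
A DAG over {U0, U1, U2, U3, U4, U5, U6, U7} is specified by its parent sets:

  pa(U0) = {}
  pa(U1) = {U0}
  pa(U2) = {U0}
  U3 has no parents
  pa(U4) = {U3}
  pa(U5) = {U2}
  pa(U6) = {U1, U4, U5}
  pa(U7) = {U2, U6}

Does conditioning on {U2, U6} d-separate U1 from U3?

Enumerating the 3 paths from U1 to U3 and testing each for blocking by {U2, U6}:
  1. U1 → U6 ← U4 ← U3 — U6:collider[open]; U4:chain[open] ⇒ active
  2. U1 ← U0 → U2 → U7 ← U6 ← U4 ← U3 — U0:fork[open]; U2:chain[blocks]; U7:collider[blocks]; U6:chain[blocks]; U4:chain[open] ⇒ blocked
  3. U1 ← U0 → U2 → U5 → U6 ← U4 ← U3 — U0:fork[open]; U2:chain[blocks]; U5:chain[open]; U6:collider[open]; U4:chain[open] ⇒ blocked
Since the path U1 → U6 ← U4 ← U3 is active, U1 and U3 are not d-separated given {U2, U6}.

No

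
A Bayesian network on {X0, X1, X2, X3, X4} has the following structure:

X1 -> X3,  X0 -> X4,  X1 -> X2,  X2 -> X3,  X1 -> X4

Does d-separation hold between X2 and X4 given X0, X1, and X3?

2 paths connect X2 and X4; each must be blocked for d-separation to hold:
Path 1: X2 ← X1 → X4
  X1 is a fork here and X1 is conditioned on, so the path is blocked at X1.
Path 2: X2 → X3 ← X1 → X4
  X1 is a fork here and X1 is conditioned on, so the path is blocked at X1.
Since every path is blocked, d-separation holds.

Yes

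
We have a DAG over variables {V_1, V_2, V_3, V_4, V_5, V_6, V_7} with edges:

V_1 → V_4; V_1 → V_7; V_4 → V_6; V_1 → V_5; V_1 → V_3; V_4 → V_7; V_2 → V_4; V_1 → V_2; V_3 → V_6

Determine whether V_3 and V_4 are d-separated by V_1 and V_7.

Yes — V_3 and V_4 are d-separated given {V_1, V_7}.

Enumerating the 4 paths from V_3 to V_4 and testing each for blocking by {V_1, V_7}:
Path 1: V_3 → V_6 ← V_4
  V_6 is a collider here and neither V_6 nor any of its descendants is conditioned on, so the collider stays closed — the path is blocked at V_6.
Path 2: V_3 ← V_1 → V_4
  V_1 is a fork here and V_1 is conditioned on, so the path is blocked at V_1.
Path 3: V_3 ← V_1 → V_2 → V_4
  V_1 is a fork here and V_1 is conditioned on, so the path is blocked at V_1.
Path 4: V_3 ← V_1 → V_7 ← V_4
  V_1 is a fork here and V_1 is conditioned on, so the path is blocked at V_1.
All paths are blocked; V_3 ⊥ V_4 | {V_1, V_7} holds.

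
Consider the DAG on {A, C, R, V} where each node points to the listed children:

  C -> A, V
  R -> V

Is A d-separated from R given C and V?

The only undirected path from A to R is:
Path 1: A ← C → V ← R
  C is a fork here and C is conditioned on, so the path is blocked at C.
Since every path is blocked, d-separation holds.

Yes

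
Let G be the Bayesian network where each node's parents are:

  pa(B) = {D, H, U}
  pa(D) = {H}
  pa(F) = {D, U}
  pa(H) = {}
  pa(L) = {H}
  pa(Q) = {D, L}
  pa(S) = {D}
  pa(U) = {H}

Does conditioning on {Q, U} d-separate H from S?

6 paths connect H and S; each must be blocked for d-separation to hold:
  1. H → U → F ← D → S — U:chain[blocks]; F:collider[blocks]; D:fork[open] ⇒ blocked
  2. H → U → B ← D → S — U:chain[blocks]; B:collider[blocks]; D:fork[open] ⇒ blocked
  3. H → L → Q ← D → S — L:chain[open]; Q:collider[open]; D:fork[open] ⇒ active
  4. H → D → S — D:chain[open] ⇒ active
  5. H → B ← U → F ← D → S — B:collider[blocks]; U:fork[blocks]; F:collider[blocks]; D:fork[open] ⇒ blocked
  6. H → B ← D → S — B:collider[blocks]; D:fork[open] ⇒ blocked
Because an active path exists, H and S are not d-separated.

No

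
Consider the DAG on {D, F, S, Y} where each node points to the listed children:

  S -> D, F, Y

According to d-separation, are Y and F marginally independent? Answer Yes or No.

There is one path between Y and F:
Path 1: Y ← S → F
  S is a fork and S is not conditioned on — no node blocks this path, so it is active.
Since the path Y ← S → F is active, Y and F are not d-separated given ∅.

No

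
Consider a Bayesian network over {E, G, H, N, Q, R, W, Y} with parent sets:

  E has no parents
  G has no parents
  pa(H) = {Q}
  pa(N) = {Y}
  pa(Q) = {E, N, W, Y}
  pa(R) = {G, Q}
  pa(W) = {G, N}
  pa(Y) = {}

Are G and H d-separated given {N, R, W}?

There are 4 undirected paths between G and H; checking each against the conditioning set {N, R, W}:
Path 1: G → W → Q → H
  W is a chain here and W is conditioned on, so the path is blocked at W.
Path 2: G → W ← N → Q → H
  N is a fork here and N is conditioned on, so the path is blocked at N.
Path 3: G → W ← N ← Y → Q → H
  N is a chain here and N is conditioned on, so the path is blocked at N.
Path 4: G → R ← Q → H
  R is a collider and R is conditioned on, which opens it; Q is a fork and Q is not conditioned on — no node blocks this path, so it is active.
At least one path is unblocked, so d-separation fails.

No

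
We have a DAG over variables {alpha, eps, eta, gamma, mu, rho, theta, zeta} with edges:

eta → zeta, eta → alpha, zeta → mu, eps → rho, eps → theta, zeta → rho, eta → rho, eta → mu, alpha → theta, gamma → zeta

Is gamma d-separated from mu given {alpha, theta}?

No

4 paths connect gamma and mu; each must be blocked for d-separation to hold:
Path 1: gamma → zeta → mu
  zeta is a chain and zeta is not conditioned on — no node blocks this path, so it is active.
Path 2: gamma → zeta ← eta → mu
  zeta is a collider here and neither zeta nor any of its descendants is conditioned on, so the collider stays closed — the path is blocked at zeta.
Path 3: gamma → zeta → rho ← eta → mu
  rho is a collider here and neither rho nor any of its descendants is conditioned on, so the collider stays closed — the path is blocked at rho.
Path 4: gamma → zeta → rho ← eps → theta ← alpha ← eta → mu
  rho is a collider here and neither rho nor any of its descendants is conditioned on, so the collider stays closed — the path is blocked at rho.
At least one path is unblocked, so d-separation fails.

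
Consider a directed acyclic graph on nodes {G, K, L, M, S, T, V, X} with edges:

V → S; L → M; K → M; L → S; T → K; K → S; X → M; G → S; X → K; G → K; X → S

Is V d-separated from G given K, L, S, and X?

We examine all 6 paths between V and G:
Path 1: V → S ← L → M ← K ← G
  L is a fork here and L is conditioned on, so the path is blocked at L.
Path 2: V → S ← L → M ← X → K ← G
  L is a fork here and L is conditioned on, so the path is blocked at L.
Path 3: V → S ← K ← G
  K is a chain here and K is conditioned on, so the path is blocked at K.
Path 4: V → S ← X → M ← K ← G
  X is a fork here and X is conditioned on, so the path is blocked at X.
Path 5: V → S ← X → K ← G
  X is a fork here and X is conditioned on, so the path is blocked at X.
Path 6: V → S ← G
  S is a collider and S is conditioned on, which opens it — no node blocks this path, so it is active.
Because an active path exists, V and G are not d-separated.

No — V and G are not d-separated given {K, L, S, X}.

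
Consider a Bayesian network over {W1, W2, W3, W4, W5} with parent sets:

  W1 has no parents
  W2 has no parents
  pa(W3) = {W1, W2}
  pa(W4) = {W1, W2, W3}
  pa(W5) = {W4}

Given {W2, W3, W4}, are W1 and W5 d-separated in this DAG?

3 paths connect W1 and W5; each must be blocked for d-separation to hold:
Path 1: W1 → W4 → W5
  W4 is a chain here and W4 is conditioned on, so the path is blocked at W4.
Path 2: W1 → W3 ← W2 → W4 → W5
  W2 is a fork here and W2 is conditioned on, so the path is blocked at W2.
Path 3: W1 → W3 → W4 → W5
  W3 is a chain here and W3 is conditioned on, so the path is blocked at W3.
All paths are blocked; W1 ⊥ W5 | {W2, W3, W4} holds.

Yes — W1 and W5 are d-separated given {W2, W3, W4}.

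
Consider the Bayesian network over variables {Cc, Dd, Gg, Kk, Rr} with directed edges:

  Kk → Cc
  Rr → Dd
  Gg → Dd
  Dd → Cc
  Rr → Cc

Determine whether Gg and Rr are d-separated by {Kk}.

2 paths connect Gg and Rr; each must be blocked for d-separation to hold:
Path 1: Gg → Dd ← Rr
  Dd is a collider here and neither Dd nor any of its descendants is conditioned on, so the collider stays closed — the path is blocked at Dd.
Path 2: Gg → Dd → Cc ← Rr
  Cc is a collider here and neither Cc nor any of its descendants is conditioned on, so the collider stays closed — the path is blocked at Cc.
Since every path is blocked, d-separation holds.

Yes — Gg and Rr are d-separated given {Kk}.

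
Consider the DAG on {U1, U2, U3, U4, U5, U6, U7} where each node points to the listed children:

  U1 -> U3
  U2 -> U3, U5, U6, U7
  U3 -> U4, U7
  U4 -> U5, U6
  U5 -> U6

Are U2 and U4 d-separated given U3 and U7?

Yes — U2 and U4 are d-separated given {U3, U7}.

There are 6 undirected paths between U2 and U4; checking each against the conditioning set {U3, U7}:
Path 1: U2 → U5 ← U4
  U5 is a collider here and neither U5 nor any of its descendants is conditioned on, so the collider stays closed — the path is blocked at U5.
Path 2: U2 → U5 → U6 ← U4
  U6 is a collider here and neither U6 nor any of its descendants is conditioned on, so the collider stays closed — the path is blocked at U6.
Path 3: U2 → U7 ← U3 → U4
  U3 is a fork here and U3 is conditioned on, so the path is blocked at U3.
Path 4: U2 → U3 → U4
  U3 is a chain here and U3 is conditioned on, so the path is blocked at U3.
Path 5: U2 → U6 ← U4
  U6 is a collider here and neither U6 nor any of its descendants is conditioned on, so the collider stays closed — the path is blocked at U6.
Path 6: U2 → U6 ← U5 ← U4
  U6 is a collider here and neither U6 nor any of its descendants is conditioned on, so the collider stays closed — the path is blocked at U6.
Since every path is blocked, d-separation holds.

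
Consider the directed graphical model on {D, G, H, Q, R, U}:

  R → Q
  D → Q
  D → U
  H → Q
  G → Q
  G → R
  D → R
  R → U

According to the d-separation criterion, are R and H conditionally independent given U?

There are 4 undirected paths between R and H; checking each against the conditioning set {U}:
Path 1: R → U ← D → Q ← H
  Q is a collider here and neither Q nor any of its descendants is conditioned on, so the collider stays closed — the path is blocked at Q.
Path 2: R ← G → Q ← H
  Q is a collider here and neither Q nor any of its descendants is conditioned on, so the collider stays closed — the path is blocked at Q.
Path 3: R ← D → Q ← H
  Q is a collider here and neither Q nor any of its descendants is conditioned on, so the collider stays closed — the path is blocked at Q.
Path 4: R → Q ← H
  Q is a collider here and neither Q nor any of its descendants is conditioned on, so the collider stays closed — the path is blocked at Q.
Every path is blocked, so R and H are d-separated given {U}.

Yes — R and H are d-separated given {U}.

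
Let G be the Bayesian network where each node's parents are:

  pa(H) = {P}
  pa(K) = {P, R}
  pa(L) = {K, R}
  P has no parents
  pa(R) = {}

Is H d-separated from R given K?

Enumerating the 2 paths from H to R and testing each for blocking by {K}:
  1. H ← P → K → L ← R — P:fork[open]; K:chain[blocks]; L:collider[blocks] ⇒ blocked
  2. H ← P → K ← R — P:fork[open]; K:collider[open] ⇒ active
At least one path is unblocked, so d-separation fails.

No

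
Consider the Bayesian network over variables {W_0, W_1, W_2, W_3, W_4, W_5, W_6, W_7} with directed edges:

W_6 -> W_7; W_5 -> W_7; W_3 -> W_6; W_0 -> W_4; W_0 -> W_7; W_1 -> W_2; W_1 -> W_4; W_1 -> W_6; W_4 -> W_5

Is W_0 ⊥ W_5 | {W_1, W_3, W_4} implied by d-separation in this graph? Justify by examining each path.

Yes

There are 4 undirected paths between W_0 and W_5; checking each against the conditioning set {W_1, W_3, W_4}:
Path 1: W_0 → W_4 → W_5
  W_4 is a chain here and W_4 is conditioned on, so the path is blocked at W_4.
Path 2: W_0 → W_4 ← W_1 → W_6 → W_7 ← W_5
  W_1 is a fork here and W_1 is conditioned on, so the path is blocked at W_1.
Path 3: W_0 → W_7 ← W_5
  W_7 is a collider here and neither W_7 nor any of its descendants is conditioned on, so the collider stays closed — the path is blocked at W_7.
Path 4: W_0 → W_7 ← W_6 ← W_1 → W_4 → W_5
  W_7 is a collider here and neither W_7 nor any of its descendants is conditioned on, so the collider stays closed — the path is blocked at W_7.
Since every path is blocked, d-separation holds.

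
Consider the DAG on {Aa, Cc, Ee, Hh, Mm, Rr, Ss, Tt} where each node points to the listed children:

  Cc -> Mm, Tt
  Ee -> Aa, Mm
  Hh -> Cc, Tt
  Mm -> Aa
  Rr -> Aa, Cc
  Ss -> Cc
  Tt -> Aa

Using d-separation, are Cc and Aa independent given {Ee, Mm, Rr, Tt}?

There are 5 undirected paths between Cc and Aa; checking each against the conditioning set {Ee, Mm, Rr, Tt}:
Path 1: Cc ← Rr → Aa
  Rr is a fork here and Rr is conditioned on, so the path is blocked at Rr.
Path 2: Cc → Tt → Aa
  Tt is a chain here and Tt is conditioned on, so the path is blocked at Tt.
Path 3: Cc ← Hh → Tt → Aa
  Tt is a chain here and Tt is conditioned on, so the path is blocked at Tt.
Path 4: Cc → Mm ← Ee → Aa
  Ee is a fork here and Ee is conditioned on, so the path is blocked at Ee.
Path 5: Cc → Mm → Aa
  Mm is a chain here and Mm is conditioned on, so the path is blocked at Mm.
Every path is blocked, so Cc and Aa are d-separated given {Ee, Mm, Rr, Tt}.

Yes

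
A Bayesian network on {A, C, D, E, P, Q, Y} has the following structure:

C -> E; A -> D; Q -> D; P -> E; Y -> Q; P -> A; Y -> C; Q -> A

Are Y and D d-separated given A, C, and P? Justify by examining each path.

No

4 paths connect Y and D; each must be blocked for d-separation to hold:
Path 1: Y → Q → A → D
  A is a chain here and A is conditioned on, so the path is blocked at A.
Path 2: Y → Q → D
  Q is a chain and Q is not conditioned on — no node blocks this path, so it is active.
Path 3: Y → C → E ← P → A ← Q → D
  C is a chain here and C is conditioned on, so the path is blocked at C.
Path 4: Y → C → E ← P → A → D
  C is a chain here and C is conditioned on, so the path is blocked at C.
Since the path Y → Q → D is active, Y and D are not d-separated given {A, C, P}.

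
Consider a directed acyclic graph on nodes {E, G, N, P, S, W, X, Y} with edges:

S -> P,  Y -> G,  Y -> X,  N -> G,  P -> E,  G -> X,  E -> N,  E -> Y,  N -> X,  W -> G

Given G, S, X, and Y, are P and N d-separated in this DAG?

No

Enumerating the 5 paths from P to N and testing each for blocking by {G, S, X, Y}:
Path 1: P → E → Y → G ← N
  Y is a chain here and Y is conditioned on, so the path is blocked at Y.
Path 2: P → E → Y → G → X ← N
  Y is a chain here and Y is conditioned on, so the path is blocked at Y.
Path 3: P → E → Y → X ← N
  Y is a chain here and Y is conditioned on, so the path is blocked at Y.
Path 4: P → E → Y → X ← G ← N
  Y is a chain here and Y is conditioned on, so the path is blocked at Y.
Path 5: P → E → N
  E is a chain and E is not conditioned on — no node blocks this path, so it is active.
At least one path is unblocked, so d-separation fails.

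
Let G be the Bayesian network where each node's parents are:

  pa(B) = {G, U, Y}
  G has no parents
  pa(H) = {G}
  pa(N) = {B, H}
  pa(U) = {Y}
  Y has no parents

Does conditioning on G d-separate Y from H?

Enumerating the 4 paths from Y to H and testing each for blocking by {G}:
Path 1: Y → U → B ← G → H
  B is a collider here and neither B nor any of its descendants is conditioned on, so the collider stays closed — the path is blocked at B.
Path 2: Y → U → B → N ← H
  N is a collider here and neither N nor any of its descendants is conditioned on, so the collider stays closed — the path is blocked at N.
Path 3: Y → B ← G → H
  B is a collider here and neither B nor any of its descendants is conditioned on, so the collider stays closed — the path is blocked at B.
Path 4: Y → B → N ← H
  N is a collider here and neither N nor any of its descendants is conditioned on, so the collider stays closed — the path is blocked at N.
Every path is blocked, so Y and H are d-separated given {G}.

Yes — Y and H are d-separated given {G}.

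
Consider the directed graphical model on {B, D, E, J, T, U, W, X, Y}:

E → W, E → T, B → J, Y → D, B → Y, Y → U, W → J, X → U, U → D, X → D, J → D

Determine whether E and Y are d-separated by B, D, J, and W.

Yes — E and Y are d-separated given {B, D, J, W}.

We examine all 4 paths between E and Y:
Path 1: E → W → J ← B → Y
  W is a chain here and W is conditioned on, so the path is blocked at W.
Path 2: E → W → J → D ← U ← Y
  W is a chain here and W is conditioned on, so the path is blocked at W.
Path 3: E → W → J → D ← X → U ← Y
  W is a chain here and W is conditioned on, so the path is blocked at W.
Path 4: E → W → J → D ← Y
  W is a chain here and W is conditioned on, so the path is blocked at W.
Since every path is blocked, d-separation holds.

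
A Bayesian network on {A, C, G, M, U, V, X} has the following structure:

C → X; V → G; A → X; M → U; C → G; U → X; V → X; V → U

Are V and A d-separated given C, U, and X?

3 paths connect V and A; each must be blocked for d-separation to hold:
  1. V → X ← A — X:collider[open] ⇒ active
  2. V → G ← C → X ← A — G:collider[blocks]; C:fork[blocks]; X:collider[open] ⇒ blocked
  3. V → U → X ← A — U:chain[blocks]; X:collider[open] ⇒ blocked
At least one path is unblocked, so d-separation fails.

No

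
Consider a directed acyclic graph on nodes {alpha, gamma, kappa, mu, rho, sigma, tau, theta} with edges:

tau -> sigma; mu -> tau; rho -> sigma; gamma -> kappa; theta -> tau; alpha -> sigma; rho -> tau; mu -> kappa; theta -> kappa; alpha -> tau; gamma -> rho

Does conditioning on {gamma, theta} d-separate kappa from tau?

Enumerating the 5 paths from kappa to tau and testing each for blocking by {gamma, theta}:
  1. kappa ← mu → tau — mu:fork[open] ⇒ active
  2. kappa ← theta → tau — theta:fork[blocks] ⇒ blocked
  3. kappa ← gamma → rho → tau — gamma:fork[blocks]; rho:chain[open] ⇒ blocked
  4. kappa ← gamma → rho → sigma ← alpha → tau — gamma:fork[blocks]; rho:chain[open]; sigma:collider[blocks]; alpha:fork[open] ⇒ blocked
  5. kappa ← gamma → rho → sigma ← tau — gamma:fork[blocks]; rho:chain[open]; sigma:collider[blocks] ⇒ blocked
At least one path is unblocked, so d-separation fails.

No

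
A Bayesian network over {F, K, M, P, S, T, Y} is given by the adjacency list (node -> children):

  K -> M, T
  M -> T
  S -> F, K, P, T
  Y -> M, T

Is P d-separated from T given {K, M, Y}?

Enumerating the 4 paths from P to T and testing each for blocking by {K, M, Y}:
  1. P ← S → K → M ← Y → T — S:fork[open]; K:chain[blocks]; M:collider[open]; Y:fork[blocks] ⇒ blocked
  2. P ← S → K → M → T — S:fork[open]; K:chain[blocks]; M:chain[blocks] ⇒ blocked
  3. P ← S → K → T — S:fork[open]; K:chain[blocks] ⇒ blocked
  4. P ← S → T — S:fork[open] ⇒ active
Because an active path exists, P and T are not d-separated.

No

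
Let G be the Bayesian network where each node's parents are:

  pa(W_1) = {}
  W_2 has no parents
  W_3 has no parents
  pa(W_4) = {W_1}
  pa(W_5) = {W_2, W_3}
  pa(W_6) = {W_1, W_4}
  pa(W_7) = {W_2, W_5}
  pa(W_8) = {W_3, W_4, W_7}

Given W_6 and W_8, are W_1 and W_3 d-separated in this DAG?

There are 6 undirected paths between W_1 and W_3; checking each against the conditioning set {W_6, W_8}:
Path 1: W_1 → W_4 → W_8 ← W_3
  W_4 is a chain and W_4 is not conditioned on; W_8 is a collider and W_8 is conditioned on, which opens it — no node blocks this path, so it is active.
Path 2: W_1 → W_4 → W_8 ← W_7 ← W_5 ← W_3
  W_4 is a chain and W_4 is not conditioned on; W_8 is a collider and W_8 is conditioned on, which opens it; W_7 is a chain and W_7 is not conditioned on; W_5 is a chain and W_5 is not conditioned on — no node blocks this path, so it is active.
Path 3: W_1 → W_4 → W_8 ← W_7 ← W_2 → W_5 ← W_3
  W_4 is a chain and W_4 is not conditioned on; W_8 is a collider and W_8 is conditioned on, which opens it; W_7 is a chain and W_7 is not conditioned on; W_2 is a fork and W_2 is not conditioned on; W_5 is a collider and its descendant W_8 is conditioned on, which opens it — no node blocks this path, so it is active.
Path 4: W_1 → W_6 ← W_4 → W_8 ← W_3
  W_6 is a collider and W_6 is conditioned on, which opens it; W_4 is a fork and W_4 is not conditioned on; W_8 is a collider and W_8 is conditioned on, which opens it — no node blocks this path, so it is active.
Path 5: W_1 → W_6 ← W_4 → W_8 ← W_7 ← W_5 ← W_3
  W_6 is a collider and W_6 is conditioned on, which opens it; W_4 is a fork and W_4 is not conditioned on; W_8 is a collider and W_8 is conditioned on, which opens it; W_7 is a chain and W_7 is not conditioned on; W_5 is a chain and W_5 is not conditioned on — no node blocks this path, so it is active.
Path 6: W_1 → W_6 ← W_4 → W_8 ← W_7 ← W_2 → W_5 ← W_3
  W_6 is a collider and W_6 is conditioned on, which opens it; W_4 is a fork and W_4 is not conditioned on; W_8 is a collider and W_8 is conditioned on, which opens it; W_7 is a chain and W_7 is not conditioned on; W_2 is a fork and W_2 is not conditioned on; W_5 is a collider and its descendant W_8 is conditioned on, which opens it — no node blocks this path, so it is active.
Because an active path exists, W_1 and W_3 are not d-separated.

No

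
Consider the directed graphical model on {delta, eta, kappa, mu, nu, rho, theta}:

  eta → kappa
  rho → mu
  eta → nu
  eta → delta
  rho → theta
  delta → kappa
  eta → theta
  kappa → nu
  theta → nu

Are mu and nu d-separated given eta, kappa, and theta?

There are 4 undirected paths between mu and nu; checking each against the conditioning set {eta, kappa, theta}:
Path 1: mu ← rho → theta → nu
  theta is a chain here and theta is conditioned on, so the path is blocked at theta.
Path 2: mu ← rho → theta ← eta → delta → kappa → nu
  eta is a fork here and eta is conditioned on, so the path is blocked at eta.
Path 3: mu ← rho → theta ← eta → kappa → nu
  eta is a fork here and eta is conditioned on, so the path is blocked at eta.
Path 4: mu ← rho → theta ← eta → nu
  eta is a fork here and eta is conditioned on, so the path is blocked at eta.
All paths are blocked; mu ⊥ nu | {eta, kappa, theta} holds.

Yes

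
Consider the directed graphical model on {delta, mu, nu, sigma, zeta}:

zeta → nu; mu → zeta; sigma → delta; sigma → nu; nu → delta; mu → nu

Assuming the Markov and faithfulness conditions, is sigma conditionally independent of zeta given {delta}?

Enumerating the 4 paths from sigma to zeta and testing each for blocking by {delta}:
Path 1: sigma → nu ← mu → zeta
  nu is a collider and its descendant delta is conditioned on, which opens it; mu is a fork and mu is not conditioned on — no node blocks this path, so it is active.
Path 2: sigma → nu ← zeta
  nu is a collider and its descendant delta is conditioned on, which opens it — no node blocks this path, so it is active.
Path 3: sigma → delta ← nu ← mu → zeta
  delta is a collider and delta is conditioned on, which opens it; nu is a chain and nu is not conditioned on; mu is a fork and mu is not conditioned on — no node blocks this path, so it is active.
Path 4: sigma → delta ← nu ← zeta
  delta is a collider and delta is conditioned on, which opens it; nu is a chain and nu is not conditioned on — no node blocks this path, so it is active.
Because an active path exists, sigma and zeta are not d-separated.

No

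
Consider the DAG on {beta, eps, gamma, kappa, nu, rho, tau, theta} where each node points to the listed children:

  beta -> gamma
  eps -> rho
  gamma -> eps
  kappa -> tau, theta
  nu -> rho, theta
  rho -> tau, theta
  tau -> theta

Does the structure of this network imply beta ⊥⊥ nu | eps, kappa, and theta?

We examine all 4 paths between beta and nu:
Path 1: beta → gamma → eps → rho → tau ← kappa → theta ← nu
  eps is a chain here and eps is conditioned on, so the path is blocked at eps.
Path 2: beta → gamma → eps → rho → tau → theta ← nu
  eps is a chain here and eps is conditioned on, so the path is blocked at eps.
Path 3: beta → gamma → eps → rho ← nu
  eps is a chain here and eps is conditioned on, so the path is blocked at eps.
Path 4: beta → gamma → eps → rho → theta ← nu
  eps is a chain here and eps is conditioned on, so the path is blocked at eps.
All paths are blocked; beta ⊥ nu | {eps, kappa, theta} holds.

Yes — beta and nu are d-separated given {eps, kappa, theta}.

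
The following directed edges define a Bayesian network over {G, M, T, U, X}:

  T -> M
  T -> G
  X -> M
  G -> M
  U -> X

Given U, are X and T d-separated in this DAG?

We examine all 2 paths between X and T:
Path 1: X → M ← G ← T
  M is a collider here and neither M nor any of its descendants is conditioned on, so the collider stays closed — the path is blocked at M.
Path 2: X → M ← T
  M is a collider here and neither M nor any of its descendants is conditioned on, so the collider stays closed — the path is blocked at M.
Every path is blocked, so X and T are d-separated given {U}.

Yes — X and T are d-separated given {U}.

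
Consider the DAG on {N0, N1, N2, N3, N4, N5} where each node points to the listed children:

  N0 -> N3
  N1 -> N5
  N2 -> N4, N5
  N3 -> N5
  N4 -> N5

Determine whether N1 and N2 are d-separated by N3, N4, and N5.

There are 2 undirected paths between N1 and N2; checking each against the conditioning set {N3, N4, N5}:
  1. N1 → N5 ← N4 ← N2 — N5:collider[open]; N4:chain[blocks] ⇒ blocked
  2. N1 → N5 ← N2 — N5:collider[open] ⇒ active
At least one path is unblocked, so d-separation fails.

No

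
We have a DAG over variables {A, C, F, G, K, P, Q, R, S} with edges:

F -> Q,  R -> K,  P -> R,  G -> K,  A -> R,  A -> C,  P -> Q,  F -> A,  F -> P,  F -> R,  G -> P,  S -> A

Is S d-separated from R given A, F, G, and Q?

Enumerating the 6 paths from S to R and testing each for blocking by {A, F, G, Q}:
Path 1: S → A ← F → P ← G → K ← R
  F is a fork here and F is conditioned on, so the path is blocked at F.
Path 2: S → A ← F → P → R
  F is a fork here and F is conditioned on, so the path is blocked at F.
Path 3: S → A ← F → Q ← P ← G → K ← R
  F is a fork here and F is conditioned on, so the path is blocked at F.
Path 4: S → A ← F → Q ← P → R
  F is a fork here and F is conditioned on, so the path is blocked at F.
Path 5: S → A ← F → R
  F is a fork here and F is conditioned on, so the path is blocked at F.
Path 6: S → A → R
  A is a chain here and A is conditioned on, so the path is blocked at A.
All paths are blocked; S ⊥ R | {A, F, G, Q} holds.

Yes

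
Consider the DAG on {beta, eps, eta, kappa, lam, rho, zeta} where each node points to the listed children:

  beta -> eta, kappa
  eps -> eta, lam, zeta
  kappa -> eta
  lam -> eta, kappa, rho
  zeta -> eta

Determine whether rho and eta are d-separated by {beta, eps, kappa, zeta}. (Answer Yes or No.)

No

We examine all 5 paths between rho and eta:
  1. rho ← lam → kappa ← beta → eta — lam:fork[open]; kappa:collider[open]; beta:fork[blocks] ⇒ blocked
  2. rho ← lam → kappa → eta — lam:fork[open]; kappa:chain[blocks] ⇒ blocked
  3. rho ← lam → eta — lam:fork[open] ⇒ active
  4. rho ← lam ← eps → zeta → eta — lam:chain[open]; eps:fork[blocks]; zeta:chain[blocks] ⇒ blocked
  5. rho ← lam ← eps → eta — lam:chain[open]; eps:fork[blocks] ⇒ blocked
Because an active path exists, rho and eta are not d-separated.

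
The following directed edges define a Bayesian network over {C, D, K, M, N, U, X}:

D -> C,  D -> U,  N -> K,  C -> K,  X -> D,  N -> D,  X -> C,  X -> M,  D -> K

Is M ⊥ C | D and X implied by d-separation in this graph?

Yes

Enumerating the 4 paths from M to C and testing each for blocking by {D, X}:
Path 1: M ← X → C
  X is a fork here and X is conditioned on, so the path is blocked at X.
Path 2: M ← X → D → K ← C
  X is a fork here and X is conditioned on, so the path is blocked at X.
Path 3: M ← X → D → C
  X is a fork here and X is conditioned on, so the path is blocked at X.
Path 4: M ← X → D ← N → K ← C
  X is a fork here and X is conditioned on, so the path is blocked at X.
All paths are blocked; M ⊥ C | {D, X} holds.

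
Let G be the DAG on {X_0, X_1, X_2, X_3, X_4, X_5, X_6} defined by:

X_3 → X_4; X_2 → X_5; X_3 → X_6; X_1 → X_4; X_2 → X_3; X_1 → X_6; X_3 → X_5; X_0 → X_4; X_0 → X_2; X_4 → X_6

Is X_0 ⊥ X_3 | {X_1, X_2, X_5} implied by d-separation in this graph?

5 paths connect X_0 and X_3; each must be blocked for d-separation to hold:
Path 1: X_0 → X_4 ← X_1 → X_6 ← X_3
  X_4 is a collider here and neither X_4 nor any of its descendants is conditioned on, so the collider stays closed — the path is blocked at X_4.
Path 2: X_0 → X_4 → X_6 ← X_3
  X_6 is a collider here and neither X_6 nor any of its descendants is conditioned on, so the collider stays closed — the path is blocked at X_6.
Path 3: X_0 → X_4 ← X_3
  X_4 is a collider here and neither X_4 nor any of its descendants is conditioned on, so the collider stays closed — the path is blocked at X_4.
Path 4: X_0 → X_2 → X_5 ← X_3
  X_2 is a chain here and X_2 is conditioned on, so the path is blocked at X_2.
Path 5: X_0 → X_2 → X_3
  X_2 is a chain here and X_2 is conditioned on, so the path is blocked at X_2.
Every path is blocked, so X_0 and X_3 are d-separated given {X_1, X_2, X_5}.

Yes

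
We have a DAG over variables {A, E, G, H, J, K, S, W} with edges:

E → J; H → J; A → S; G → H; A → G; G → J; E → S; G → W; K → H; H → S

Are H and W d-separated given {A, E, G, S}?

Yes

Enumerating the 5 paths from H to W and testing each for blocking by {A, E, G, S}:
  1. H → J ← E → S ← A → G → W — J:collider[blocks]; E:fork[blocks]; S:collider[open]; A:fork[blocks]; G:chain[blocks] ⇒ blocked
  2. H → J ← G → W — J:collider[blocks]; G:fork[blocks] ⇒ blocked
  3. H ← G → W — G:fork[blocks] ⇒ blocked
  4. H → S ← A → G → W — S:collider[open]; A:fork[blocks]; G:chain[blocks] ⇒ blocked
  5. H → S ← E → J ← G → W — S:collider[open]; E:fork[blocks]; J:collider[blocks]; G:fork[blocks] ⇒ blocked
All paths are blocked; H ⊥ W | {A, E, G, S} holds.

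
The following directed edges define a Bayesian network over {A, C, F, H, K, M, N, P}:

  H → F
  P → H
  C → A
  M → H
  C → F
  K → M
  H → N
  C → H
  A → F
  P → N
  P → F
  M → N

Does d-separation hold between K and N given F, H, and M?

Enumerating the 6 paths from K to N and testing each for blocking by {F, H, M}:
Path 1: K → M → H → N
  M is a chain here and M is conditioned on, so the path is blocked at M.
Path 2: K → M → H ← P → N
  M is a chain here and M is conditioned on, so the path is blocked at M.
Path 3: K → M → H ← C → A → F ← P → N
  M is a chain here and M is conditioned on, so the path is blocked at M.
Path 4: K → M → H ← C → F ← P → N
  M is a chain here and M is conditioned on, so the path is blocked at M.
Path 5: K → M → H → F ← P → N
  M is a chain here and M is conditioned on, so the path is blocked at M.
Path 6: K → M → N
  M is a chain here and M is conditioned on, so the path is blocked at M.
Every path is blocked, so K and N are d-separated given {F, H, M}.

Yes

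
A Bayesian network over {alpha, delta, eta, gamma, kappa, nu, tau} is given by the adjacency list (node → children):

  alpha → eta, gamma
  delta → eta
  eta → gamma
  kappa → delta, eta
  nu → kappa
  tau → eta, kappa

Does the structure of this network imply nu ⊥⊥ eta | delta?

Enumerating the 3 paths from nu to eta and testing each for blocking by {delta}:
  1. nu → kappa → delta → eta — kappa:chain[open]; delta:chain[blocks] ⇒ blocked
  2. nu → kappa ← tau → eta — kappa:collider[open]; tau:fork[open] ⇒ active
  3. nu → kappa → eta — kappa:chain[open] ⇒ active
At least one path is unblocked, so d-separation fails.

No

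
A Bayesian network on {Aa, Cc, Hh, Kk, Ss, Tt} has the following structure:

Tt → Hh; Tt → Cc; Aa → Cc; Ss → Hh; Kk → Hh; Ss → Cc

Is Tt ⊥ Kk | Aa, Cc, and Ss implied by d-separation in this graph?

Yes

2 paths connect Tt and Kk; each must be blocked for d-separation to hold:
Path 1: Tt → Cc ← Ss → Hh ← Kk
  Ss is a fork here and Ss is conditioned on, so the path is blocked at Ss.
Path 2: Tt → Hh ← Kk
  Hh is a collider here and neither Hh nor any of its descendants is conditioned on, so the collider stays closed — the path is blocked at Hh.
All paths are blocked; Tt ⊥ Kk | {Aa, Cc, Ss} holds.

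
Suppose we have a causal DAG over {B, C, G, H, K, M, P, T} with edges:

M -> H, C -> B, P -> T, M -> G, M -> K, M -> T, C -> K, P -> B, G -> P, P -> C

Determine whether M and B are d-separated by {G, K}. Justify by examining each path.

There are 6 undirected paths between M and B; checking each against the conditioning set {G, K}:
Path 1: M → K ← C → B
  K is a collider and K is conditioned on, which opens it; C is a fork and C is not conditioned on — no node blocks this path, so it is active.
Path 2: M → K ← C ← P → B
  K is a collider and K is conditioned on, which opens it; C is a chain and C is not conditioned on; P is a fork and P is not conditioned on — no node blocks this path, so it is active.
Path 3: M → T ← P → C → B
  T is a collider here and neither T nor any of its descendants is conditioned on, so the collider stays closed — the path is blocked at T.
Path 4: M → T ← P → B
  T is a collider here and neither T nor any of its descendants is conditioned on, so the collider stays closed — the path is blocked at T.
Path 5: M → G → P → C → B
  G is a chain here and G is conditioned on, so the path is blocked at G.
Path 6: M → G → P → B
  G is a chain here and G is conditioned on, so the path is blocked at G.
At least one path is unblocked, so d-separation fails.

No — M and B are not d-separated given {G, K}.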